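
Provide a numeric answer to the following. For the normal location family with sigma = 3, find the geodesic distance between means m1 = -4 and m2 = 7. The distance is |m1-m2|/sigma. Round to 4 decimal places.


On the fixed-variance normal subfamily, geodesic distance = |m1-m2|/sigma.
|-4 - 7| = 11.
sigma = 3.
d = 11/3 = 3.6667

3.6667


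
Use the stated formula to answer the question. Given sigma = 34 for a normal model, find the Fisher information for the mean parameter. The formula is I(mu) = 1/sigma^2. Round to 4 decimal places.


The Fisher information for the mean of a normal distribution is I(mu) = 1/sigma^2.
sigma = 34, so sigma^2 = 1156.
I(mu) = 1/1156 = 0.0009

0.0009


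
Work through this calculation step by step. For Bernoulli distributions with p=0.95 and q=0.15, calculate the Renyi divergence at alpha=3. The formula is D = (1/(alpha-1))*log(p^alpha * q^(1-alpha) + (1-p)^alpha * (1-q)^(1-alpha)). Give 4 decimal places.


Renyi divergence of order alpha between Bernoulli distributions:
D = (1/(alpha-1))*log(p^alpha * q^(1-alpha) + (1-p)^alpha * (1-q)^(1-alpha)).
alpha = 3, p = 0.95, q = 0.15.
p^alpha * q^(1-alpha) = 0.95^3 * 0.15^-2 = 38.105556.
(1-p)^alpha * (1-q)^(1-alpha) = 0.05^3 * 0.85^-2 = 0.000173.
sum = 38.105556 + 0.000173 = 38.105729.
D = (1/2)*log(38.105729) = 1.8202

1.8202


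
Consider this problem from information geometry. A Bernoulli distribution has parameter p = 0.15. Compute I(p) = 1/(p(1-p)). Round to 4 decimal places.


For Bernoulli(p), Fisher information is I(p) = 1/(p*(1-p)).
p = 0.15, 1-p = 0.85.
p*(1-p) = 0.1275.
I(p) = 1/0.1275 = 7.8431

7.8431


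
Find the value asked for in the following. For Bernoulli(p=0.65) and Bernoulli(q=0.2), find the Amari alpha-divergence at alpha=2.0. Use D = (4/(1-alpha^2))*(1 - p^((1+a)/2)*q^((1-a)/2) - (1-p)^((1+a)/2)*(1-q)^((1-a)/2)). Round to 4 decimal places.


Amari alpha-divergence:
D = (4/(1-alpha^2))*(1 - p^((1+a)/2)*q^((1-a)/2) - (1-p)^((1+a)/2)*(1-q)^((1-a)/2)).
alpha = 2.0, p = 0.65, q = 0.2.
e1 = (1+alpha)/2 = 1.5, e2 = (1-alpha)/2 = -0.5.
t1 = p^e1 * q^e2 = 0.65^1.5 * 0.2^-0.5 = 1.171804.
t2 = (1-p)^e1 * (1-q)^e2 = 0.35^1.5 * 0.8^-0.5 = 0.231503.
4/(1-alpha^2) = -1.333333.
D = -1.333333*(1 - 1.171804 - 0.231503) = 0.5377

0.5377


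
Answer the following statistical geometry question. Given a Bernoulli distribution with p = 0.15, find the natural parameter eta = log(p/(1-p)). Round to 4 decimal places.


Natural parameter for Bernoulli: eta = log(p/(1-p)).
p = 0.15, 1-p = 0.85.
p/(1-p) = 0.176471.
eta = log(0.176471) = -1.7346

-1.7346


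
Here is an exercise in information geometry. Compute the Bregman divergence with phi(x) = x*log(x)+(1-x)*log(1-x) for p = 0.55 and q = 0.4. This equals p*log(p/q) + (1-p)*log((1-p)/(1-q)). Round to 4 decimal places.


Bregman divergence with negative entropy generator:
D = p*log(p/q) + (1-p)*log((1-p)/(1-q)).
p = 0.55, q = 0.4.
p*log(p/q) = 0.55*log(0.55/0.4) = 0.17515.
(1-p)*log((1-p)/(1-q)) = 0.45*log(0.45/0.6) = -0.129457.
D = 0.17515 + -0.129457 = 0.0457

0.0457


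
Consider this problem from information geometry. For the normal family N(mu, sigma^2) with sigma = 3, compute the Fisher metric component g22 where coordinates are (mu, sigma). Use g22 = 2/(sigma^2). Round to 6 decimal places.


For the 2-parameter normal family, the Fisher metric has:
  g11 = 1/sigma^2, g22 = 2/sigma^2.
sigma = 3, sigma^2 = 9.
g22 = 0.222222

0.222222


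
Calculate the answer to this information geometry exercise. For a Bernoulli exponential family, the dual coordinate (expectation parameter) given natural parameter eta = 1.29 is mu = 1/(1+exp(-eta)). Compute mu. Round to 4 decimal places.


Dual coordinate (expectation parameter) for Bernoulli:
mu = 1/(1+exp(-eta)).
eta = 1.29.
exp(-eta) = exp(-1.29) = 0.275271.
mu = 1/(1+0.275271) = 0.7841

0.7841


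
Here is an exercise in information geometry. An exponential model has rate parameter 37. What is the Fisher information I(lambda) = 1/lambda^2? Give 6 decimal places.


Fisher information for exponential: I(lambda) = 1/lambda^2.
lambda = 37, lambda^2 = 1369.
I = 1/1369 = 0.000730

0.000730


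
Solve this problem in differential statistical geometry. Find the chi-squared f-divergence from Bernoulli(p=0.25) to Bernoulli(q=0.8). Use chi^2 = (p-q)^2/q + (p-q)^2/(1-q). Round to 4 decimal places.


Chi-squared divergence between Bernoulli distributions:
chi^2 = (p-q)^2/q + (p-q)^2/(1-q).
p = 0.25, q = 0.8, p-q = -0.55.
(p-q)^2 = 0.3025.
term1 = 0.3025/0.8 = 0.378125.
term2 = 0.3025/0.2 = 1.5125.
chi^2 = 0.378125 + 1.5125 = 1.8906

1.8906


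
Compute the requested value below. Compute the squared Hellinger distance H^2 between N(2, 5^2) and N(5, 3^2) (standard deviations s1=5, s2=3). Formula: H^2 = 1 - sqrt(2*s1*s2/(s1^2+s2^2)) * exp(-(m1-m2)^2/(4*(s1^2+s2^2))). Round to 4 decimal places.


Squared Hellinger distance for Gaussians:
H^2 = 1 - sqrt(2*s1*s2/(s1^2+s2^2)) * exp(-(m1-m2)^2/(4*(s1^2+s2^2))).
s1^2 = 25, s2^2 = 9, s1^2+s2^2 = 34.
sqrt(2*5*3/(34)) = 0.939336.
(m1-m2)^2 = (-3)^2 = 9.
exp(-9/(4*34)) = exp(-0.066176) = 0.935966.
H^2 = 1 - 0.939336*0.935966 = 0.1208

0.1208


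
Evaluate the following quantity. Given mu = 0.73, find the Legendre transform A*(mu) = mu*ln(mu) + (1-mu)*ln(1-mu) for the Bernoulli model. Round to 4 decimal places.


Legendre transform for Bernoulli:
A*(mu) = mu*log(mu) + (1-mu)*log(1-mu).
mu = 0.73, 1-mu = 0.27.
mu*log(mu) = 0.73*log(0.73) = -0.229739.
(1-mu)*log(1-mu) = 0.27*log(0.27) = -0.35352.
A* = -0.229739 + -0.35352 = -0.5833

-0.5833


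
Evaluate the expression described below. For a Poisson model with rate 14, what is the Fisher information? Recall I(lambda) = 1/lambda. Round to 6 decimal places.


Fisher information for Poisson: I(lambda) = 1/lambda.
lambda = 14.
I(lambda) = 1/14 = 0.071429

0.071429


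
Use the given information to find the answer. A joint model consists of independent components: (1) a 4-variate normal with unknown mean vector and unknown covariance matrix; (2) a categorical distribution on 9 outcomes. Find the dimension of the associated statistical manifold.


The dimension of a statistical manifold equals the number of free
(independent) real parameters of the model. For a product of independent
blocks the parameter counts add.
- 4-variate normal: 4 (mean) + 4*5/2 = 10 (symmetric covariance) = 14.
- categorical on 9 outcomes (probabilities sum to 1): 9-1 = 8.
Total = 14 + 8 = 22.
Dimension = 22

22


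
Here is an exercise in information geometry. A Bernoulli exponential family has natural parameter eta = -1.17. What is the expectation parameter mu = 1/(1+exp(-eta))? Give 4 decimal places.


Dual coordinate (expectation parameter) for Bernoulli:
mu = 1/(1+exp(-eta)).
eta = -1.17.
exp(-eta) = exp(1.17) = 3.221993.
mu = 1/(1+3.221993) = 0.2369

0.2369


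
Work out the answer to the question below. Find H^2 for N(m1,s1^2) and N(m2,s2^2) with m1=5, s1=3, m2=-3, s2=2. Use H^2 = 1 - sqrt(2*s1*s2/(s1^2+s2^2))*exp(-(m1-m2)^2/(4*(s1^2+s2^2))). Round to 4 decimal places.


Squared Hellinger distance for Gaussians:
H^2 = 1 - sqrt(2*s1*s2/(s1^2+s2^2)) * exp(-(m1-m2)^2/(4*(s1^2+s2^2))).
s1^2 = 9, s2^2 = 4, s1^2+s2^2 = 13.
sqrt(2*3*2/(13)) = 0.960769.
(m1-m2)^2 = (8)^2 = 64.
exp(-64/(4*13)) = exp(-1.230769) = 0.292068.
H^2 = 1 - 0.960769*0.292068 = 0.7194

0.7194


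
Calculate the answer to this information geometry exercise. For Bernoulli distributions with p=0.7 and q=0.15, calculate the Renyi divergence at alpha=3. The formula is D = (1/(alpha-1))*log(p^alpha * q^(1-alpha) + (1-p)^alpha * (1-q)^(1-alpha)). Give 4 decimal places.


Renyi divergence of order alpha between Bernoulli distributions:
D = (1/(alpha-1))*log(p^alpha * q^(1-alpha) + (1-p)^alpha * (1-q)^(1-alpha)).
alpha = 3, p = 0.7, q = 0.15.
p^alpha * q^(1-alpha) = 0.7^3 * 0.15^-2 = 15.244444.
(1-p)^alpha * (1-q)^(1-alpha) = 0.3^3 * 0.85^-2 = 0.03737.
sum = 15.244444 + 0.03737 = 15.281815.
D = (1/2)*log(15.281815) = 1.3633

1.3633


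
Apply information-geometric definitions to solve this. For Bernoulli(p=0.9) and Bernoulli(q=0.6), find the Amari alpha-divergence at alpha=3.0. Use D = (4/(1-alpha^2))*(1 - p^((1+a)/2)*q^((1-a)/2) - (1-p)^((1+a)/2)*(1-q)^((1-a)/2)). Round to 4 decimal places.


Amari alpha-divergence:
D = (4/(1-alpha^2))*(1 - p^((1+a)/2)*q^((1-a)/2) - (1-p)^((1+a)/2)*(1-q)^((1-a)/2)).
alpha = 3.0, p = 0.9, q = 0.6.
e1 = (1+alpha)/2 = 2.0, e2 = (1-alpha)/2 = -1.0.
t1 = p^e1 * q^e2 = 0.9^2.0 * 0.6^-1.0 = 1.35.
t2 = (1-p)^e1 * (1-q)^e2 = 0.1^2.0 * 0.4^-1.0 = 0.025.
4/(1-alpha^2) = -0.5.
D = -0.5*(1 - 1.35 - 0.025) = 0.1875

0.1875


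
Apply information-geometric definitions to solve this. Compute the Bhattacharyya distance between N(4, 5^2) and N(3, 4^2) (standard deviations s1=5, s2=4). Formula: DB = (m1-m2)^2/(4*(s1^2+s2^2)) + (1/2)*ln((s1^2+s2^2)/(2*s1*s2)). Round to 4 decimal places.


Bhattacharyya distance between two Gaussians:
DB = (m1-m2)^2/(4*(s1^2+s2^2)) + (1/2)*ln((s1^2+s2^2)/(2*s1*s2)).
(m1-m2)^2 = (1)^2 = 1.
s1^2+s2^2 = 25 + 16 = 41.
term1 = 1/164 = 0.006098.
term2 = 0.5*ln(41/40.0) = 0.012346.
DB = 0.006098 + 0.012346 = 0.0184

0.0184


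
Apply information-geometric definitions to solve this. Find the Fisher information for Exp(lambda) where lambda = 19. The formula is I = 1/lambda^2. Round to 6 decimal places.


Fisher information for exponential: I(lambda) = 1/lambda^2.
lambda = 19, lambda^2 = 361.
I = 1/361 = 0.002770

0.002770


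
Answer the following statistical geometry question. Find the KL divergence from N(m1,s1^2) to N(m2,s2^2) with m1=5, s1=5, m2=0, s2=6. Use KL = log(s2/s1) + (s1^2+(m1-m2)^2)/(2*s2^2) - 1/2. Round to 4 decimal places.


KL divergence between normal distributions:
KL = log(s2/s1) + (s1^2 + (m1-m2)^2)/(2*s2^2) - 1/2.
log(6/5) = 0.182322.
(5^2 + (5-0)^2)/(2*6^2) = (25 + 25)/72 = 0.694444.
KL = 0.182322 + 0.694444 - 0.5 = 0.3768

0.3768


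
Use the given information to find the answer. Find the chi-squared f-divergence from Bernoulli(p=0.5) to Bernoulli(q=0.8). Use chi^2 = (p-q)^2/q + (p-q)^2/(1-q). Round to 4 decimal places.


Chi-squared divergence between Bernoulli distributions:
chi^2 = (p-q)^2/q + (p-q)^2/(1-q).
p = 0.5, q = 0.8, p-q = -0.3.
(p-q)^2 = 0.09.
term1 = 0.09/0.8 = 0.1125.
term2 = 0.09/0.2 = 0.45.
chi^2 = 0.1125 + 0.45 = 0.5625

0.5625


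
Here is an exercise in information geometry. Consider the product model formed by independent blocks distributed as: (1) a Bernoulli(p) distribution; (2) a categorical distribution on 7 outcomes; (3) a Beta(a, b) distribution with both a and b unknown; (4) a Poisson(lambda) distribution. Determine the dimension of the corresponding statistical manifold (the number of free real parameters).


The dimension of a statistical manifold equals the number of free
(independent) real parameters of the model. For a product of independent
blocks the parameter counts add.
- Bernoulli (p): 1.
- categorical on 7 outcomes (probabilities sum to 1): 7-1 = 6.
- Beta (a, b): 2.
- Poisson (lambda): 1.
Total = 1 + 6 + 2 + 1 = 10.
Dimension = 10

10


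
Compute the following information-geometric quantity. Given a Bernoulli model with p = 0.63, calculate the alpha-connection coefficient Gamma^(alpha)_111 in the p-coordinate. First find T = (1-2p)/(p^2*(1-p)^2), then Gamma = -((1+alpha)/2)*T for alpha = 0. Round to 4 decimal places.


Skewness (Amari-Chentsov) tensor: T = (1-2p)/(p^2*(1-p)^2).
p = 0.63, 1-2p = -0.26, p^2 = 0.3969, (1-p)^2 = 0.1369.
T = -0.26/(0.3969 * 0.1369) = -4.785076.
In the p-coordinate, Gamma^(alpha) = Gamma^(0) - (alpha/2)*T with Gamma^(0) = (1/2)*g'(p) = -T/2,
so Gamma^(alpha) = -((1+alpha)/2)*T.
alpha = 0, -(1+alpha)/2 = -0.5.
Gamma = -0.5 * -4.785076 = 2.3925

2.3925


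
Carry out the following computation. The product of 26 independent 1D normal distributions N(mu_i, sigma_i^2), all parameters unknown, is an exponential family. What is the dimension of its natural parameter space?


Exponential family dimension calculation:
Each univariate normal has two natural parameters (mu/sigma^2 and -1/(2 sigma^2)).
With 26 independent components, dim = 2 * 26 = 52.

52


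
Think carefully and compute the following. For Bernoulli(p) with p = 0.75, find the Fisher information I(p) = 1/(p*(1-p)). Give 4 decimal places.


For Bernoulli(p), Fisher information is I(p) = 1/(p*(1-p)).
p = 0.75, 1-p = 0.25.
p*(1-p) = 0.1875.
I(p) = 1/0.1875 = 5.3333

5.3333


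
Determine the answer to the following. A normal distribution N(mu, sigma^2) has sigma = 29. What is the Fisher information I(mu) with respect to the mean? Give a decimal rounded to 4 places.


The Fisher information for the mean of a normal distribution is I(mu) = 1/sigma^2.
sigma = 29, so sigma^2 = 841.
I(mu) = 1/841 = 0.0012

0.0012


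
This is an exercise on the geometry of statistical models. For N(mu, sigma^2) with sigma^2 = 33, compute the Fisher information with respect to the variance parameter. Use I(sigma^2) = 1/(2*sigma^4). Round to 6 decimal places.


Fisher information for variance: I(sigma^2) = 1/(2*sigma^4).
sigma^2 = 33, so sigma^4 = 1089.
I = 1/(2*1089) = 1/2178 = 0.000459

0.000459


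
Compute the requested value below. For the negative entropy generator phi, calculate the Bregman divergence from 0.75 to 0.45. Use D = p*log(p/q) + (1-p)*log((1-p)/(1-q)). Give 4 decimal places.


Bregman divergence with negative entropy generator:
D = p*log(p/q) + (1-p)*log((1-p)/(1-q)).
p = 0.75, q = 0.45.
p*log(p/q) = 0.75*log(0.75/0.45) = 0.383119.
(1-p)*log((1-p)/(1-q)) = 0.25*log(0.25/0.55) = -0.197114.
D = 0.383119 + -0.197114 = 0.1860

0.1860


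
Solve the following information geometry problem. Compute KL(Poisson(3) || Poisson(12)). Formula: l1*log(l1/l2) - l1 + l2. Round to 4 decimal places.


KL divergence for Poisson:
KL = l1*log(l1/l2) - l1 + l2.
l1 = 3, l2 = 12.
log(3/12) = -1.386294.
l1*log(l1/l2) = 3 * -1.386294 = -4.158883.
KL = -4.158883 - 3 + 12 = 4.8411

4.8411


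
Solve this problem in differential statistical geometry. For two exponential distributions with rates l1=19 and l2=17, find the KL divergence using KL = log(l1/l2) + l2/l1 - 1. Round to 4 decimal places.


KL divergence for exponential family:
KL = log(l1/l2) + l2/l1 - 1.
log(19/17) = 0.111226.
17/19 = 0.894737.
KL = 0.111226 + 0.894737 - 1 = 0.0060

0.0060


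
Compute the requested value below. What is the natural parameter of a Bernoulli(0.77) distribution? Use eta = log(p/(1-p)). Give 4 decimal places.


Natural parameter for Bernoulli: eta = log(p/(1-p)).
p = 0.77, 1-p = 0.23.
p/(1-p) = 3.347826.
eta = log(3.347826) = 1.2083

1.2083


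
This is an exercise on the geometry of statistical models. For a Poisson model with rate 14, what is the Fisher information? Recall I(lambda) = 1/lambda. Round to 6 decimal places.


Fisher information for Poisson: I(lambda) = 1/lambda.
lambda = 14.
I(lambda) = 1/14 = 0.071429

0.071429


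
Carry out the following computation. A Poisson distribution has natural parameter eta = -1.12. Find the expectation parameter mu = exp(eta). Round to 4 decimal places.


Expectation parameter for Poisson exponential family:
mu = exp(eta).
eta = -1.12.
mu = exp(-1.12) = 0.3263

0.3263


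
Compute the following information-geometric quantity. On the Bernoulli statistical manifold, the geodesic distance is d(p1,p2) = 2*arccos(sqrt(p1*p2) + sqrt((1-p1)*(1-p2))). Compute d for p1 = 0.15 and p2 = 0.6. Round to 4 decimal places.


Geodesic distance on Bernoulli manifold:
d(p1,p2) = 2*arccos(sqrt(p1*p2) + sqrt((1-p1)*(1-p2))).
sqrt(p1*p2) = sqrt(0.15*0.6) = 0.3.
sqrt((1-p1)*(1-p2)) = sqrt(0.85*0.4) = 0.583095.
arg = 0.3 + 0.583095 = 0.883095.
d = 2*arccos(0.883095) = 0.9768

0.9768


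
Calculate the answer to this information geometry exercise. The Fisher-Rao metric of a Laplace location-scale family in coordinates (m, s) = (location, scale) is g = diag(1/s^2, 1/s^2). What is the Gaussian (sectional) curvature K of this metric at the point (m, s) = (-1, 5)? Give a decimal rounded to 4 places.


The metric has the form g = (A dm^2 + B ds^2)/s^2 with A = 1, B = 1.
Substitute u = sqrt(A/B)*m: g = B*(du^2 + ds^2)/s^2, i.e. B times the
Poincare upper half-plane metric, which has constant Gaussian curvature -1.
Scaling a 2D metric by a constant c divides the Gaussian curvature by c,
so K = -1/B = -1/(1) = -1.0000 everywhere (the point (m, s) = (-1, 5) is irrelevant:
the curvature is constant).
The requested Gaussian curvature is K = -1.0000.

-1.0000


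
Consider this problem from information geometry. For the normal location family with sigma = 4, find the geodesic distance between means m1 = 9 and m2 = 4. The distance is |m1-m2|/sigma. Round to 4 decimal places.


On the fixed-variance normal subfamily, geodesic distance = |m1-m2|/sigma.
|9 - 4| = 5.
sigma = 4.
d = 5/4 = 1.2500

1.2500


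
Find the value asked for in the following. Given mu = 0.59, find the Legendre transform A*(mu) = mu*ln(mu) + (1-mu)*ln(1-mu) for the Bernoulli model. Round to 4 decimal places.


Legendre transform for Bernoulli:
A*(mu) = mu*log(mu) + (1-mu)*log(1-mu).
mu = 0.59, 1-mu = 0.41.
mu*log(mu) = 0.59*log(0.59) = -0.311303.
(1-mu)*log(1-mu) = 0.41*log(0.41) = -0.365555.
A* = -0.311303 + -0.365555 = -0.6769

-0.6769


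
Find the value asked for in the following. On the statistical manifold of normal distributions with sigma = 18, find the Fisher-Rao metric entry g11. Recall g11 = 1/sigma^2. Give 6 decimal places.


For the 2-parameter normal family, the Fisher metric has:
  g11 = 1/sigma^2, g22 = 2/sigma^2.
sigma = 18, sigma^2 = 324.
g11 = 0.003086

0.003086


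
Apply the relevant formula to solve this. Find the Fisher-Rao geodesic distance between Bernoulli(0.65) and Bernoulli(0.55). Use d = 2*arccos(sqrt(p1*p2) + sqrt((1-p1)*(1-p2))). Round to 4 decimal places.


Geodesic distance on Bernoulli manifold:
d(p1,p2) = 2*arccos(sqrt(p1*p2) + sqrt((1-p1)*(1-p2))).
sqrt(p1*p2) = sqrt(0.65*0.55) = 0.597913.
sqrt((1-p1)*(1-p2)) = sqrt(0.35*0.45) = 0.396863.
arg = 0.597913 + 0.396863 = 0.994776.
d = 2*arccos(0.994776) = 0.2045

0.2045


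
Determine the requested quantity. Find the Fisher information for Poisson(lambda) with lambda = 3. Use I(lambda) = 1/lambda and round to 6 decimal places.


Fisher information for Poisson: I(lambda) = 1/lambda.
lambda = 3.
I(lambda) = 1/3 = 0.333333

0.333333


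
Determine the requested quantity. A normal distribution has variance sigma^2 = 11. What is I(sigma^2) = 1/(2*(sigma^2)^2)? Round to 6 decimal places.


Fisher information for variance: I(sigma^2) = 1/(2*sigma^4).
sigma^2 = 11, so sigma^4 = 121.
I = 1/(2*121) = 1/242 = 0.004132

0.004132


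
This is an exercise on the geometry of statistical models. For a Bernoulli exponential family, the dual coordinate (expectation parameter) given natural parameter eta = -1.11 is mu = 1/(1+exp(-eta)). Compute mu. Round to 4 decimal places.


Dual coordinate (expectation parameter) for Bernoulli:
mu = 1/(1+exp(-eta)).
eta = -1.11.
exp(-eta) = exp(1.11) = 3.034358.
mu = 1/(1+3.034358) = 0.2479

0.2479


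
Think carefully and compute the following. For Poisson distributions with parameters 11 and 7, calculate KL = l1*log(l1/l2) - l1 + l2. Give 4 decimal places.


KL divergence for Poisson:
KL = l1*log(l1/l2) - l1 + l2.
l1 = 11, l2 = 7.
log(11/7) = 0.451985.
l1*log(l1/l2) = 11 * 0.451985 = 4.971836.
KL = 4.971836 - 11 + 7 = 0.9718

0.9718


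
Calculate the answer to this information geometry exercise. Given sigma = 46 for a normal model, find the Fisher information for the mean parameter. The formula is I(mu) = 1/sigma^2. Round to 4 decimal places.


The Fisher information for the mean of a normal distribution is I(mu) = 1/sigma^2.
sigma = 46, so sigma^2 = 2116.
I(mu) = 1/2116 = 0.0005

0.0005


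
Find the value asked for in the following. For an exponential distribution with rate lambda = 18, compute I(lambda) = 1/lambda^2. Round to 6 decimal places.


Fisher information for exponential: I(lambda) = 1/lambda^2.
lambda = 18, lambda^2 = 324.
I = 1/324 = 0.003086

0.003086


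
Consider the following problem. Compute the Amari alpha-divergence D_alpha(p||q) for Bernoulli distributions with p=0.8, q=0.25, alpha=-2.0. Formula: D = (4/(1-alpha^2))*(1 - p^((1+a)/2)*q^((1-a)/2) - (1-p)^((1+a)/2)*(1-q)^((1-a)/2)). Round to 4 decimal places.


Amari alpha-divergence:
D = (4/(1-alpha^2))*(1 - p^((1+a)/2)*q^((1-a)/2) - (1-p)^((1+a)/2)*(1-q)^((1-a)/2)).
alpha = -2.0, p = 0.8, q = 0.25.
e1 = (1+alpha)/2 = -0.5, e2 = (1-alpha)/2 = 1.5.
t1 = p^e1 * q^e2 = 0.8^-0.5 * 0.25^1.5 = 0.139754.
t2 = (1-p)^e1 * (1-q)^e2 = 0.2^-0.5 * 0.75^1.5 = 1.452369.
4/(1-alpha^2) = -1.333333.
D = -1.333333*(1 - 0.139754 - 1.452369) = 0.7895

0.7895


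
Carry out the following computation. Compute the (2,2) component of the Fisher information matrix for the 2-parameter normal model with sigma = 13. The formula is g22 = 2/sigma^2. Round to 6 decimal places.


For the 2-parameter normal family, the Fisher metric has:
  g11 = 1/sigma^2, g22 = 2/sigma^2.
sigma = 13, sigma^2 = 169.
g22 = 0.011834

0.011834


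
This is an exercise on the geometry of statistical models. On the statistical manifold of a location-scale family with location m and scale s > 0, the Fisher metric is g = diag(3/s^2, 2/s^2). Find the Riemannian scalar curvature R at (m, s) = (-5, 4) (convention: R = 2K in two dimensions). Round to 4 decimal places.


The metric has the form g = (A dm^2 + B ds^2)/s^2 with A = 3, B = 2.
Substitute u = sqrt(A/B)*m: g = B*(du^2 + ds^2)/s^2, i.e. B times the
Poincare upper half-plane metric, which has constant Gaussian curvature -1.
Scaling a 2D metric by a constant c divides the Gaussian curvature by c,
so K = -1/B = -1/(2) = -0.5000 everywhere (the point (m, s) = (-5, 4) is irrelevant:
the curvature is constant).
Scalar curvature in dimension 2: R = 2K = -2/(2) = -1.0000.

-1.0000


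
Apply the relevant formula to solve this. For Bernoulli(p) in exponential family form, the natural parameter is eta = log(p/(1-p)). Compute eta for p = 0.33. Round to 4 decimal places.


Natural parameter for Bernoulli: eta = log(p/(1-p)).
p = 0.33, 1-p = 0.67.
p/(1-p) = 0.492537.
eta = log(0.492537) = -0.7082

-0.7082


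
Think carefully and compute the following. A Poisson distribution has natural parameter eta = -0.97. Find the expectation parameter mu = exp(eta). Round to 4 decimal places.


Expectation parameter for Poisson exponential family:
mu = exp(eta).
eta = -0.97.
mu = exp(-0.97) = 0.3791

0.3791


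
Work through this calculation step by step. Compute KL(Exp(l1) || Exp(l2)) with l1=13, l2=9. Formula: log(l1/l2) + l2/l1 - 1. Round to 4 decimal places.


KL divergence for exponential family:
KL = log(l1/l2) + l2/l1 - 1.
log(13/9) = 0.367725.
9/13 = 0.692308.
KL = 0.367725 + 0.692308 - 1 = 0.0600

0.0600


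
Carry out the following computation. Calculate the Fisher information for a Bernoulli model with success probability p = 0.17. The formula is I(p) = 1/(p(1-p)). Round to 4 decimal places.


For Bernoulli(p), Fisher information is I(p) = 1/(p*(1-p)).
p = 0.17, 1-p = 0.83.
p*(1-p) = 0.1411.
I(p) = 1/0.1411 = 7.0872

7.0872


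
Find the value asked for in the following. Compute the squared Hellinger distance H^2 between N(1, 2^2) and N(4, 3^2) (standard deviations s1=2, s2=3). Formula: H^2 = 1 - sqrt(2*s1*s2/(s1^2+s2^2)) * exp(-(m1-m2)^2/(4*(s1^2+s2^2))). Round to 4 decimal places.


Squared Hellinger distance for Gaussians:
H^2 = 1 - sqrt(2*s1*s2/(s1^2+s2^2)) * exp(-(m1-m2)^2/(4*(s1^2+s2^2))).
s1^2 = 4, s2^2 = 9, s1^2+s2^2 = 13.
sqrt(2*2*3/(13)) = 0.960769.
(m1-m2)^2 = (-3)^2 = 9.
exp(-9/(4*13)) = exp(-0.173077) = 0.841073.
H^2 = 1 - 0.960769*0.841073 = 0.1919

0.1919


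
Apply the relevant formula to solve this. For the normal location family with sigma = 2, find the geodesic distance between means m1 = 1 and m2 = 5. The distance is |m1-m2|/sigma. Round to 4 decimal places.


On the fixed-variance normal subfamily, geodesic distance = |m1-m2|/sigma.
|1 - 5| = 4.
sigma = 2.
d = 4/2 = 2.0000

2.0000


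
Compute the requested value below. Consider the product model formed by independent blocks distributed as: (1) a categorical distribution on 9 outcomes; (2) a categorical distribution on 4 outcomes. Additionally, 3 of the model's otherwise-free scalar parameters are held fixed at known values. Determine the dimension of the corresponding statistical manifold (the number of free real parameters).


The dimension of a statistical manifold equals the number of free
(independent) real parameters of the model. For a product of independent
blocks the parameter counts add.
- categorical on 9 outcomes (probabilities sum to 1): 9-1 = 8.
- categorical on 4 outcomes (probabilities sum to 1): 4-1 = 3.
Total = 8 + 3 = 11.
3 parameter(s) fixed at known values: 11 - 3 = 8.
Dimension = 8

8


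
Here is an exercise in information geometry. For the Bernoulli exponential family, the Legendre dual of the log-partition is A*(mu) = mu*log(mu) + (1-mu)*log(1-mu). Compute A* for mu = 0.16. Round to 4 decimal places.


Legendre transform for Bernoulli:
A*(mu) = mu*log(mu) + (1-mu)*log(1-mu).
mu = 0.16, 1-mu = 0.84.
mu*log(mu) = 0.16*log(0.16) = -0.293213.
(1-mu)*log(1-mu) = 0.84*log(0.84) = -0.146457.
A* = -0.293213 + -0.146457 = -0.4397

-0.4397


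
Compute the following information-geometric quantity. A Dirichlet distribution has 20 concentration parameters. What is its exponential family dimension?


Exponential family dimension calculation:
Dirichlet with 20 components has 20 natural parameters.

20


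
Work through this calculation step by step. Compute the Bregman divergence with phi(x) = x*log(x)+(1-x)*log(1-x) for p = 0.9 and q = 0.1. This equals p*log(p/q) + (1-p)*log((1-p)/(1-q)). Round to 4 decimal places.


Bregman divergence with negative entropy generator:
D = p*log(p/q) + (1-p)*log((1-p)/(1-q)).
p = 0.9, q = 0.1.
p*log(p/q) = 0.9*log(0.9/0.1) = 1.977502.
(1-p)*log((1-p)/(1-q)) = 0.1*log(0.1/0.9) = -0.219722.
D = 1.977502 + -0.219722 = 1.7578

1.7578


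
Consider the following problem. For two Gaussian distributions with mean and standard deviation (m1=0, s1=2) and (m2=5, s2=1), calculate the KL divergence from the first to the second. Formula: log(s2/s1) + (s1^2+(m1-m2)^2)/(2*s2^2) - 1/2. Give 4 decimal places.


KL divergence between normal distributions:
KL = log(s2/s1) + (s1^2 + (m1-m2)^2)/(2*s2^2) - 1/2.
log(1/2) = -0.693147.
(2^2 + (0-5)^2)/(2*1^2) = (4 + 25)/2 = 14.5.
KL = -0.693147 + 14.5 - 0.5 = 13.3069

13.3069


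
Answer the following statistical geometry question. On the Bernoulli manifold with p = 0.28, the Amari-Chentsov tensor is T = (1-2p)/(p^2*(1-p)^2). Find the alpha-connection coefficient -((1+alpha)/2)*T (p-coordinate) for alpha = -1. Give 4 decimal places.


Skewness (Amari-Chentsov) tensor: T = (1-2p)/(p^2*(1-p)^2).
p = 0.28, 1-2p = 0.44, p^2 = 0.0784, (1-p)^2 = 0.5184.
T = 0.44/(0.0784 * 0.5184) = 10.82609.
In the p-coordinate, Gamma^(alpha) = Gamma^(0) - (alpha/2)*T with Gamma^(0) = (1/2)*g'(p) = -T/2,
so Gamma^(alpha) = -((1+alpha)/2)*T.
alpha = -1, -(1+alpha)/2 = 0.0.
Gamma = 0.0 * 10.82609 = 0.0000

0.0000


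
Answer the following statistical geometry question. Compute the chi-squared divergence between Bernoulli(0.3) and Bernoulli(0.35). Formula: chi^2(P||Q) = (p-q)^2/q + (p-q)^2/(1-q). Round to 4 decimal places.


Chi-squared divergence between Bernoulli distributions:
chi^2 = (p-q)^2/q + (p-q)^2/(1-q).
p = 0.3, q = 0.35, p-q = -0.05.
(p-q)^2 = 0.0025.
term1 = 0.0025/0.35 = 0.007143.
term2 = 0.0025/0.65 = 0.003846.
chi^2 = 0.007143 + 0.003846 = 0.0110

0.0110


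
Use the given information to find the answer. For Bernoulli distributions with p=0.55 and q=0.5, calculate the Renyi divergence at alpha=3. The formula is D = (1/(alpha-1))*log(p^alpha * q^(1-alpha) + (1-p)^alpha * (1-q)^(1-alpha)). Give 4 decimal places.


Renyi divergence of order alpha between Bernoulli distributions:
D = (1/(alpha-1))*log(p^alpha * q^(1-alpha) + (1-p)^alpha * (1-q)^(1-alpha)).
alpha = 3, p = 0.55, q = 0.5.
p^alpha * q^(1-alpha) = 0.55^3 * 0.5^-2 = 0.6655.
(1-p)^alpha * (1-q)^(1-alpha) = 0.45^3 * 0.5^-2 = 0.3645.
sum = 0.6655 + 0.3645 = 1.03.
D = (1/2)*log(1.03) = 0.0148

0.0148


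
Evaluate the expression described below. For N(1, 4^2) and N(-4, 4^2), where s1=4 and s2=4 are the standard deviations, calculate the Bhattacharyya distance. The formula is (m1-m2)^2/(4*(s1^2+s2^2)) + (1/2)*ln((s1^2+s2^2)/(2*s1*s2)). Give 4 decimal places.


Bhattacharyya distance between two Gaussians:
DB = (m1-m2)^2/(4*(s1^2+s2^2)) + (1/2)*ln((s1^2+s2^2)/(2*s1*s2)).
(m1-m2)^2 = (5)^2 = 25.
s1^2+s2^2 = 16 + 16 = 32.
term1 = 25/128 = 0.195312.
term2 = 0.5*ln(32/32.0) = 0.0.
DB = 0.195312 + 0.0 = 0.1953

0.1953


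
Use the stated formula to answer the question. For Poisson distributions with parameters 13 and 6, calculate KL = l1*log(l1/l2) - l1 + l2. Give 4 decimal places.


KL divergence for Poisson:
KL = l1*log(l1/l2) - l1 + l2.
l1 = 13, l2 = 6.
log(13/6) = 0.77319.
l1*log(l1/l2) = 13 * 0.77319 = 10.051469.
KL = 10.051469 - 13 + 6 = 3.0515

3.0515


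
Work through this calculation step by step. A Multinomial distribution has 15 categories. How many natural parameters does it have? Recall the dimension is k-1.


Exponential family dimension calculation:
For Multinomial with k=15 categories, dim = k-1 = 14.

14


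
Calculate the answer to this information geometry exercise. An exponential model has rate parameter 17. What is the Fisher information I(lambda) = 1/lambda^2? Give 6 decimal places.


Fisher information for exponential: I(lambda) = 1/lambda^2.
lambda = 17, lambda^2 = 289.
I = 1/289 = 0.003460

0.003460


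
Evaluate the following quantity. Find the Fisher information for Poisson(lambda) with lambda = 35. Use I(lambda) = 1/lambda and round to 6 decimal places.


Fisher information for Poisson: I(lambda) = 1/lambda.
lambda = 35.
I(lambda) = 1/35 = 0.028571

0.028571


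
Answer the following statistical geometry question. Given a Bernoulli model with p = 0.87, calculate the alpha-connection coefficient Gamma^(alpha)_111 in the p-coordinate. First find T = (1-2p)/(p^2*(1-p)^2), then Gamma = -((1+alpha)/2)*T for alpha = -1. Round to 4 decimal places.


Skewness (Amari-Chentsov) tensor: T = (1-2p)/(p^2*(1-p)^2).
p = 0.87, 1-2p = -0.74, p^2 = 0.7569, (1-p)^2 = 0.0169.
T = -0.74/(0.7569 * 0.0169) = -57.850419.
In the p-coordinate, Gamma^(alpha) = Gamma^(0) - (alpha/2)*T with Gamma^(0) = (1/2)*g'(p) = -T/2,
so Gamma^(alpha) = -((1+alpha)/2)*T.
alpha = -1, -(1+alpha)/2 = 0.0.
Gamma = 0.0 * -57.850419 = 0.0000

0.0000


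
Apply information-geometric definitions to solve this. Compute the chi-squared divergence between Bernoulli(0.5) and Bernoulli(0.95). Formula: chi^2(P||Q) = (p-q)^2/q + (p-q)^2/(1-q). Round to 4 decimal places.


Chi-squared divergence between Bernoulli distributions:
chi^2 = (p-q)^2/q + (p-q)^2/(1-q).
p = 0.5, q = 0.95, p-q = -0.45.
(p-q)^2 = 0.2025.
term1 = 0.2025/0.95 = 0.213158.
term2 = 0.2025/0.05 = 4.05.
chi^2 = 0.213158 + 4.05 = 4.2632

4.2632


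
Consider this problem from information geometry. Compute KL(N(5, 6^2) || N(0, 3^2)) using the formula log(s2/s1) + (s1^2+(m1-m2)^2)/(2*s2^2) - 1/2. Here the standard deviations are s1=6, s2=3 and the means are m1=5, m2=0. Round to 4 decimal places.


KL divergence between normal distributions:
KL = log(s2/s1) + (s1^2 + (m1-m2)^2)/(2*s2^2) - 1/2.
log(3/6) = -0.693147.
(6^2 + (5-0)^2)/(2*3^2) = (36 + 25)/18 = 3.388889.
KL = -0.693147 + 3.388889 - 0.5 = 2.1957

2.1957


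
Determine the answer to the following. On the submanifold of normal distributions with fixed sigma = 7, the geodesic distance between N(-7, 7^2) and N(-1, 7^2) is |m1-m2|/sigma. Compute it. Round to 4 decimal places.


On the fixed-variance normal subfamily, geodesic distance = |m1-m2|/sigma.
|-7 - -1| = 6.
sigma = 7.
d = 6/7 = 0.8571

0.8571


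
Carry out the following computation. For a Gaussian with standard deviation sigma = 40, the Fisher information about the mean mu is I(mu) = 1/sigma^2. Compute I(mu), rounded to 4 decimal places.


The Fisher information for the mean of a normal distribution is I(mu) = 1/sigma^2.
sigma = 40, so sigma^2 = 1600.
I(mu) = 1/1600 = 0.0006

0.0006


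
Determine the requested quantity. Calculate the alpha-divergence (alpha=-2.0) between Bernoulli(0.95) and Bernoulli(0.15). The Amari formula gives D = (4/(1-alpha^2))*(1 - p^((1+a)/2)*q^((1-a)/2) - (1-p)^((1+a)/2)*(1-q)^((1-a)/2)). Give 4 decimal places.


Amari alpha-divergence:
D = (4/(1-alpha^2))*(1 - p^((1+a)/2)*q^((1-a)/2) - (1-p)^((1+a)/2)*(1-q)^((1-a)/2)).
alpha = -2.0, p = 0.95, q = 0.15.
e1 = (1+alpha)/2 = -0.5, e2 = (1-alpha)/2 = 1.5.
t1 = p^e1 * q^e2 = 0.95^-0.5 * 0.15^1.5 = 0.059604.
t2 = (1-p)^e1 * (1-q)^e2 = 0.05^-0.5 * 0.85^1.5 = 3.50464.
4/(1-alpha^2) = -1.333333.
D = -1.333333*(1 - 0.059604 - 3.50464) = 3.4190

3.4190


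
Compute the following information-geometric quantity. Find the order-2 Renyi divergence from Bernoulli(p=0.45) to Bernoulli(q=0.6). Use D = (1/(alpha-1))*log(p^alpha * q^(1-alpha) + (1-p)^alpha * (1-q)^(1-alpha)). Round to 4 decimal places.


Renyi divergence of order alpha between Bernoulli distributions:
D = (1/(alpha-1))*log(p^alpha * q^(1-alpha) + (1-p)^alpha * (1-q)^(1-alpha)).
alpha = 2, p = 0.45, q = 0.6.
p^alpha * q^(1-alpha) = 0.45^2 * 0.6^-1 = 0.3375.
(1-p)^alpha * (1-q)^(1-alpha) = 0.55^2 * 0.4^-1 = 0.75625.
sum = 0.3375 + 0.75625 = 1.09375.
D = (1/1)*log(1.09375) = 0.0896

0.0896


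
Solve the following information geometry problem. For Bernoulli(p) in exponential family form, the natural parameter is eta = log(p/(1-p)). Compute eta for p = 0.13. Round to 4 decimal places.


Natural parameter for Bernoulli: eta = log(p/(1-p)).
p = 0.13, 1-p = 0.87.
p/(1-p) = 0.149425.
eta = log(0.149425) = -1.9010

-1.9010


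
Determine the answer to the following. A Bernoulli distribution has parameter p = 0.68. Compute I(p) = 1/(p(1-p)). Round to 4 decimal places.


For Bernoulli(p), Fisher information is I(p) = 1/(p*(1-p)).
p = 0.68, 1-p = 0.32.
p*(1-p) = 0.2176.
I(p) = 1/0.2176 = 4.5956

4.5956


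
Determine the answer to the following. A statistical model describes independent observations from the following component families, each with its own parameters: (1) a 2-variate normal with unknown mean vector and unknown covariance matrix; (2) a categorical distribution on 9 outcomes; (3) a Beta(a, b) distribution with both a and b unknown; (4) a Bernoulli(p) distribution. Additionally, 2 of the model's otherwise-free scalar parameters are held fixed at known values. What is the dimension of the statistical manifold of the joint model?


The dimension of a statistical manifold equals the number of free
(independent) real parameters of the model. For a product of independent
blocks the parameter counts add.
- 2-variate normal: 2 (mean) + 2*3/2 = 3 (symmetric covariance) = 5.
- categorical on 9 outcomes (probabilities sum to 1): 9-1 = 8.
- Beta (a, b): 2.
- Bernoulli (p): 1.
Total = 5 + 8 + 2 + 1 = 16.
2 parameter(s) fixed at known values: 16 - 2 = 14.
Dimension = 14

14


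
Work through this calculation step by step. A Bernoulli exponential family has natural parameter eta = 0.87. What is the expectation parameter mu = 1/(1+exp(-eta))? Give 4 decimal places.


Dual coordinate (expectation parameter) for Bernoulli:
mu = 1/(1+exp(-eta)).
eta = 0.87.
exp(-eta) = exp(-0.87) = 0.418952.
mu = 1/(1+0.418952) = 0.7047

0.7047


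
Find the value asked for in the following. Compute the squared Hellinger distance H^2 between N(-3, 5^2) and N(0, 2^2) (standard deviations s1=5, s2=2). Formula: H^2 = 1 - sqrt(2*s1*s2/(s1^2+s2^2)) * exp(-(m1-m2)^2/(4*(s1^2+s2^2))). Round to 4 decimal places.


Squared Hellinger distance for Gaussians:
H^2 = 1 - sqrt(2*s1*s2/(s1^2+s2^2)) * exp(-(m1-m2)^2/(4*(s1^2+s2^2))).
s1^2 = 25, s2^2 = 4, s1^2+s2^2 = 29.
sqrt(2*5*2/(29)) = 0.830455.
(m1-m2)^2 = (-3)^2 = 9.
exp(-9/(4*29)) = exp(-0.077586) = 0.925347.
H^2 = 1 - 0.830455*0.925347 = 0.2315

0.2315


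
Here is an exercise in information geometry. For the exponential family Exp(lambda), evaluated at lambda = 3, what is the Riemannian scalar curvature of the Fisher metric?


This family has a single free parameter, so its statistical manifold
is 1-dimensional. The Riemann curvature tensor of any 1-dimensional
Riemannian manifold vanishes identically, so R = 0.

0


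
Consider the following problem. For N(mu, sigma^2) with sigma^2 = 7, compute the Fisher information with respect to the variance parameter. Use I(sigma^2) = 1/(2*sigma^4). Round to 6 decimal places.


Fisher information for variance: I(sigma^2) = 1/(2*sigma^4).
sigma^2 = 7, so sigma^4 = 49.
I = 1/(2*49) = 1/98 = 0.010204

0.010204


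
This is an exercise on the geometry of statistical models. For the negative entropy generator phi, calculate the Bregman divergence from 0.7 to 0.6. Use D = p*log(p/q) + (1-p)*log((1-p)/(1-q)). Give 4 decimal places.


Bregman divergence with negative entropy generator:
D = p*log(p/q) + (1-p)*log((1-p)/(1-q)).
p = 0.7, q = 0.6.
p*log(p/q) = 0.7*log(0.7/0.6) = 0.107905.
(1-p)*log((1-p)/(1-q)) = 0.3*log(0.3/0.4) = -0.086305.
D = 0.107905 + -0.086305 = 0.0216

0.0216


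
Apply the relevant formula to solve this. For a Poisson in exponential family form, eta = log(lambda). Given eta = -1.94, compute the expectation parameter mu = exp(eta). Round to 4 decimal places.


Expectation parameter for Poisson exponential family:
mu = exp(eta).
eta = -1.94.
mu = exp(-1.94) = 0.1437

0.1437


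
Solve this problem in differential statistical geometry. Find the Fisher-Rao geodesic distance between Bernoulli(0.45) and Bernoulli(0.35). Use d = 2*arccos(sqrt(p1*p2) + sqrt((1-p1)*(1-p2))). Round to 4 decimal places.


Geodesic distance on Bernoulli manifold:
d(p1,p2) = 2*arccos(sqrt(p1*p2) + sqrt((1-p1)*(1-p2))).
sqrt(p1*p2) = sqrt(0.45*0.35) = 0.396863.
sqrt((1-p1)*(1-p2)) = sqrt(0.55*0.65) = 0.597913.
arg = 0.396863 + 0.597913 = 0.994776.
d = 2*arccos(0.994776) = 0.2045

0.2045


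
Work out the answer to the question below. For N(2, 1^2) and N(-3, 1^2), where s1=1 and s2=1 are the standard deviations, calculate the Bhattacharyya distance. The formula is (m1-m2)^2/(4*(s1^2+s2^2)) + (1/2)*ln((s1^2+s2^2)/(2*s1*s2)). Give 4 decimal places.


Bhattacharyya distance between two Gaussians:
DB = (m1-m2)^2/(4*(s1^2+s2^2)) + (1/2)*ln((s1^2+s2^2)/(2*s1*s2)).
(m1-m2)^2 = (5)^2 = 25.
s1^2+s2^2 = 1 + 1 = 2.
term1 = 25/8 = 3.125.
term2 = 0.5*ln(2/2.0) = 0.0.
DB = 3.125 + 0.0 = 3.1250

3.1250


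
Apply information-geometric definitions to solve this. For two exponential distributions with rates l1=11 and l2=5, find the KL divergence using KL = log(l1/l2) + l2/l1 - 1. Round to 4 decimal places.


KL divergence for exponential family:
KL = log(l1/l2) + l2/l1 - 1.
log(11/5) = 0.788457.
5/11 = 0.454545.
KL = 0.788457 + 0.454545 - 1 = 0.2430

0.2430


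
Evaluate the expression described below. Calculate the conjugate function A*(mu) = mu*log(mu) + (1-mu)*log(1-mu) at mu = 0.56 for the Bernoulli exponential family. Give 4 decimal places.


Legendre transform for Bernoulli:
A*(mu) = mu*log(mu) + (1-mu)*log(1-mu).
mu = 0.56, 1-mu = 0.44.
mu*log(mu) = 0.56*log(0.56) = -0.324698.
(1-mu)*log(1-mu) = 0.44*log(0.44) = -0.361231.
A* = -0.324698 + -0.361231 = -0.6859

-0.6859


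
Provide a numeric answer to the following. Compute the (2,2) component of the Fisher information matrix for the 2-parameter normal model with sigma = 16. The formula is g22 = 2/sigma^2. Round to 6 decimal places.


For the 2-parameter normal family, the Fisher metric has:
  g11 = 1/sigma^2, g22 = 2/sigma^2.
sigma = 16, sigma^2 = 256.
g22 = 0.007813

0.007813


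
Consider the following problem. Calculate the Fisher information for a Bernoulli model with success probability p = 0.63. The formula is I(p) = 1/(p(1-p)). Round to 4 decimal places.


For Bernoulli(p), Fisher information is I(p) = 1/(p*(1-p)).
p = 0.63, 1-p = 0.37.
p*(1-p) = 0.2331.
I(p) = 1/0.2331 = 4.2900

4.2900
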